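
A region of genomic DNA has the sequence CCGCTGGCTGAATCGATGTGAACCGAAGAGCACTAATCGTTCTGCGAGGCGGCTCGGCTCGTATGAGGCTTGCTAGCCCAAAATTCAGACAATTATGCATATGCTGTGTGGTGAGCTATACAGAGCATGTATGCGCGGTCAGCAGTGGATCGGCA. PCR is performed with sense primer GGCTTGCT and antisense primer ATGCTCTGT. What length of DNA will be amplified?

Scanning the template, GGCTTGCT occurs at positions 67–74; this primer anneals to the bottom strand there with its 3' end pointing downstream.
The reverse primer's reverse complement is ACAGAGCAT, which matches the template at positions 120–128.
Amplicon spans positions 67–128: 62 bp.

62 bp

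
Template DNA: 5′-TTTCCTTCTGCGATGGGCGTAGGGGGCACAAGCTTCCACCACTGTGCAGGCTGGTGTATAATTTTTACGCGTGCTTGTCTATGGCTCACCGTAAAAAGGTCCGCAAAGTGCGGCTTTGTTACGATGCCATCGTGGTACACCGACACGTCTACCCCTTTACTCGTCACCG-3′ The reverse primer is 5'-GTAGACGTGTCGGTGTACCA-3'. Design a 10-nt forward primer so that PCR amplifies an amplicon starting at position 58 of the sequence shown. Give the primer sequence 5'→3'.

5'-ATAATTTTTA-3'

The reverse primer's reverse complement TGGTACACCGACACGTCTAC matches the template at positions 133–152; the product starts at position 58.
The forward primer is identical to the top strand over positions 58–67: ATAATTTTTA.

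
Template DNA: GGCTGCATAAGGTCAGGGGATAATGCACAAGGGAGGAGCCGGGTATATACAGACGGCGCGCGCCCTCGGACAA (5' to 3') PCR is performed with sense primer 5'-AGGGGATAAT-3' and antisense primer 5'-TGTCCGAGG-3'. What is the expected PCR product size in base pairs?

Forward primer AGGGGATAAT is found on the top strand at positions 15–24.
Reverse complement of the reverse primer: CCTCGGACA. This occurs on the top strand at positions 64–72.
Amplicon spans positions 15–72: 58 bp.

58 bp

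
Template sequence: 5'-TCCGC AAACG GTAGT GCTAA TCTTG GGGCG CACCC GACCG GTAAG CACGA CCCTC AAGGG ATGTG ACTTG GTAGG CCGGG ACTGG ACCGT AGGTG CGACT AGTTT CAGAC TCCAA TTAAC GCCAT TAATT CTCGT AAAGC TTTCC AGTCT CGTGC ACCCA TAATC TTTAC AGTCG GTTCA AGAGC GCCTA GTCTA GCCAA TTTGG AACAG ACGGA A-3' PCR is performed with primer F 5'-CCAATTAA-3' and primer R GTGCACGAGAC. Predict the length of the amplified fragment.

46 bp

Scanning the template, CCAATTAA occurs at positions 112–119; this primer anneals to the bottom strand there with its 3' end pointing downstream.
Reverse complement of the reverse primer: GTCTCGTGCAC. This occurs on the top strand at positions 147–157.
Product length = (reverse-primer end) − (forward-primer start) + 1 = 157 − 112 + 1 = 46 bp.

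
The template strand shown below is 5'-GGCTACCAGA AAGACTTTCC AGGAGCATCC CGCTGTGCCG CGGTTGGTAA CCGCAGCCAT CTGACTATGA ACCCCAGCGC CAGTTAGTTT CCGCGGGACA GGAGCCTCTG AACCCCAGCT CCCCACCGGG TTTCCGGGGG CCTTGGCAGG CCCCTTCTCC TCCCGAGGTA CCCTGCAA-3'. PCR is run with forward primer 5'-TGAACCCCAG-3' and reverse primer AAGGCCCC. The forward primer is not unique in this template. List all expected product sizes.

The forward primer TGAACCCCAG matches the top strand at positions 68–77, 109–118.
The reverse primer's reverse complement is GGGGCCTT, matching at positions 137–144.
Each forward site pairs with the reverse site to give a product ending at position 144: sizes 77, 36 bp.

77 bp, 36 bp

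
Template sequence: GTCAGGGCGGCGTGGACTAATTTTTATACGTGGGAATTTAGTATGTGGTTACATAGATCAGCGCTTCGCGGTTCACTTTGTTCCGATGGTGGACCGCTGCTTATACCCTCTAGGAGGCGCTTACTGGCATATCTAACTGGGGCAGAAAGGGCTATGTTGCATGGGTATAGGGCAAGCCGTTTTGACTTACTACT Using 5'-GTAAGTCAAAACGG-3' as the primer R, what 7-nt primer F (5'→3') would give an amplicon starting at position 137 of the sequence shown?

The reverse primer's reverse complement CCGTTTTGACTTAC matches the template at positions 177–190; the product starts at position 137.
The forward primer is identical to the top strand over positions 137–143: CTGGGGC.

5'-CTGGGGC-3'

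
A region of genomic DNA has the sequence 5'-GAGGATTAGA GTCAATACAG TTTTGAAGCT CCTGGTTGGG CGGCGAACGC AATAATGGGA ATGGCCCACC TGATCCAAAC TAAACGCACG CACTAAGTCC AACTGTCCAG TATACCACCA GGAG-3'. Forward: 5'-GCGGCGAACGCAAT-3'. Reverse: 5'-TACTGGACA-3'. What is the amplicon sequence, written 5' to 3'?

5'-GCGGCGAACGCAATAATGGGAATGGCCCACCTGATCCAAACTAAACGCACGCACTAAGTCCAACTGTCCAGTA-3'

Scanning the template, GCGGCGAACGCAAT occurs at positions 40–53; this primer anneals to the bottom strand there with its 3' end pointing downstream.
Reverse complement of the reverse primer: TGTCCAGTA. This occurs on the top strand at positions 104–112.
The product is the template from position 40 through 112 (73 bp).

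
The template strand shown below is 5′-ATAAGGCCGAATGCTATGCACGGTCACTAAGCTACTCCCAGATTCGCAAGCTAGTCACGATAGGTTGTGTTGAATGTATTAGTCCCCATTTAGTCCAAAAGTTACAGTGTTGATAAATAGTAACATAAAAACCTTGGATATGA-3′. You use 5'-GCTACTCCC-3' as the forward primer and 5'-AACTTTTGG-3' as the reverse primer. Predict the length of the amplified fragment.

Scanning the template, GCTACTCCC occurs at positions 31–39; this primer anneals to the bottom strand there with its 3' end pointing downstream.
Reverse complement of the reverse primer: CCAAAAGTT. This occurs on the top strand at positions 95–103.
Product length = (reverse-primer end) − (forward-primer start) + 1 = 103 − 31 + 1 = 73 bp.

73 bp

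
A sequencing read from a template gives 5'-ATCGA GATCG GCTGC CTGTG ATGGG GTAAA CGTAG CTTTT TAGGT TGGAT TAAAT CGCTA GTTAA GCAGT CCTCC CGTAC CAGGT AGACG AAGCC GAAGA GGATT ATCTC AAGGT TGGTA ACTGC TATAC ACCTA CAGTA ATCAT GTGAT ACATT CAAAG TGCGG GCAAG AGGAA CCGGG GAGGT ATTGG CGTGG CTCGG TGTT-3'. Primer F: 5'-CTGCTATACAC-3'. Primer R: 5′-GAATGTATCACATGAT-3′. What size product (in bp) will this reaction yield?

35 bp

Scanning the template, CTGCTATACAC occurs at positions 122–132; this primer anneals to the bottom strand there with its 3' end pointing downstream.
Reverse complement of the reverse primer: ATCATGTGATACATTC. This occurs on the top strand at positions 141–156.
Amplicon spans positions 122–156: 35 bp.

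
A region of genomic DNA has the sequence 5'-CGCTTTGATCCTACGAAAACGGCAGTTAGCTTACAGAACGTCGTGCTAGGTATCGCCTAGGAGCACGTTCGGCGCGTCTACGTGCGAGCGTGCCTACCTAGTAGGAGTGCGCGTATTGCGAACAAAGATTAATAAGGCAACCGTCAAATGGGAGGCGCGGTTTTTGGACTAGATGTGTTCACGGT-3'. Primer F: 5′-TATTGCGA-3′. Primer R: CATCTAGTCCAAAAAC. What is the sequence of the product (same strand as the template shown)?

Forward primer TATTGCGA is found on the top strand at positions 114–121.
Reverse complement of the reverse primer: GTTTTTGGACTAGATG. This occurs on the top strand at positions 160–175.
The product is the template from position 114 through 175 (62 bp).

5'-TATTGCGAACAAAGATTAATAAGGCAACCGTCAAATGGGAGGCGCGGTTTTTGGACTAGATG-3'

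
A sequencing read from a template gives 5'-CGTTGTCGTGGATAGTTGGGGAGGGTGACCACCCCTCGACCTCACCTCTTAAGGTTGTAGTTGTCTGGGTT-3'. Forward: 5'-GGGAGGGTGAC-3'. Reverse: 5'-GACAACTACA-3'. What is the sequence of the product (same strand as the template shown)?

Forward primer GGGAGGGTGAC is found on the top strand at positions 19–29.
The reverse primer's reverse complement is TGTAGTTGTC, which matches the template at positions 56–65.
The product is the template from position 19 through 65 (47 bp).

5'-GGGAGGGTGACCACCCCTCGACCTCACCTCTTAAGGTTGTAGTTGTC-3'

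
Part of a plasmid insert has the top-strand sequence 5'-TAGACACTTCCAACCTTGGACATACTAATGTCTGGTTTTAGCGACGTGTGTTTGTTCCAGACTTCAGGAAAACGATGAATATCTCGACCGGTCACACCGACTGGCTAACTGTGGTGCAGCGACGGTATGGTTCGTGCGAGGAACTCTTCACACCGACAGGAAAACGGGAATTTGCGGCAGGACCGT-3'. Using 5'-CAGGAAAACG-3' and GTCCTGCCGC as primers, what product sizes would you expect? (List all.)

119 bp, 27 bp

The forward primer CAGGAAAACG matches the top strand at positions 65–74, 157–166.
The reverse primer's reverse complement is GCGGCAGGAC, matching at positions 174–183.
Each forward site pairs with the reverse site to give a product ending at position 183: sizes 119, 27 bp.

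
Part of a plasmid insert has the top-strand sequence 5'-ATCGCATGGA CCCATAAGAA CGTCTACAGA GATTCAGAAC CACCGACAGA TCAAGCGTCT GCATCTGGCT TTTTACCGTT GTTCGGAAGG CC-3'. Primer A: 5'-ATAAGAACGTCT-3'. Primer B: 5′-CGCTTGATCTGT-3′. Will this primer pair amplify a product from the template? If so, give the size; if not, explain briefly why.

Yes — a 44 bp product.

Primer A (ATAAGAACGTCT) matches the top strand at positions 14–25; it acts as a forward primer.
Primer B's reverse complement is ACAGATCAAGCG, matching the top strand at positions 46–57; it acts as a reverse primer.
The 3' ends face each other across positions 14–57, giving a 44 bp product.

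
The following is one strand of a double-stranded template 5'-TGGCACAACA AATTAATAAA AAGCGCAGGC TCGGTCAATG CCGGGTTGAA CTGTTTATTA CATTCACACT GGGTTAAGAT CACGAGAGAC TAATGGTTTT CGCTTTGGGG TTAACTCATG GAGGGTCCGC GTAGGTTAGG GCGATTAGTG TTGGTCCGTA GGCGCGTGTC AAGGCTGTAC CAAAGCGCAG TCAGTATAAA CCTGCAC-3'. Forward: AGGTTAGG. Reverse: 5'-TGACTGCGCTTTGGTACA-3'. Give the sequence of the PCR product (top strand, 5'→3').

5'-AGGTTAGGGCGATTAGTGTTGGTCCGTAGGCGCGTGTCAAGGCTGTACCAAAGCGCAGTCA-3'

The forward primer matches the template at positions 133–140.
Taking the reverse complement of TGACTGCGCTTTGGTACA gives TGTACCAAAGCGCAGTCA, found at positions 176–193 on the template; the primer anneals here to the top strand with its 3' end pointing upstream.
The product is the template from position 133 through 193 (61 bp).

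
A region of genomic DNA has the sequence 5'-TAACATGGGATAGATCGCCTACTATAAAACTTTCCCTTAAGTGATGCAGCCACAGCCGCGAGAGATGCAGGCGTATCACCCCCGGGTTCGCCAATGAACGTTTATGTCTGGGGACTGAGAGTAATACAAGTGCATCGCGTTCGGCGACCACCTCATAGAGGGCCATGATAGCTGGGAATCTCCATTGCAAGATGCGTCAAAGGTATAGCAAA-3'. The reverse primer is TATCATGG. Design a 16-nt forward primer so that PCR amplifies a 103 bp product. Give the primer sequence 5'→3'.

5'-CAGGCGTATCACCCCC-3'

The reverse primer's reverse complement CCATGATA matches the template at positions 163–170, so the product ends at position 170.
A 103 bp product then starts at position 170 − 103 + 1 = 68.
The forward primer is identical to the top strand there: CAGGCGTATCACCCCC.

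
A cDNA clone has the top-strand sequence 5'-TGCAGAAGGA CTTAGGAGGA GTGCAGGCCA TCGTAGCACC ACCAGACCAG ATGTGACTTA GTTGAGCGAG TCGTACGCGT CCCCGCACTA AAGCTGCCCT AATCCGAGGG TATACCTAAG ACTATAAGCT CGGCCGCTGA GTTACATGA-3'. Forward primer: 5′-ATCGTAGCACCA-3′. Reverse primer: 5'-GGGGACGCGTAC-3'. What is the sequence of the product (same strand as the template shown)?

5'-ATCGTAGCACCACCAGACCAGATGTGACTTAGTTGAGCGAGTCGTACGCGTCCCC-3'

The forward primer matches the template at positions 30–41.
Reverse complement of the reverse primer: GTACGCGTCCCC. This occurs on the top strand at positions 73–84.
The product is the template from position 30 through 84 (55 bp).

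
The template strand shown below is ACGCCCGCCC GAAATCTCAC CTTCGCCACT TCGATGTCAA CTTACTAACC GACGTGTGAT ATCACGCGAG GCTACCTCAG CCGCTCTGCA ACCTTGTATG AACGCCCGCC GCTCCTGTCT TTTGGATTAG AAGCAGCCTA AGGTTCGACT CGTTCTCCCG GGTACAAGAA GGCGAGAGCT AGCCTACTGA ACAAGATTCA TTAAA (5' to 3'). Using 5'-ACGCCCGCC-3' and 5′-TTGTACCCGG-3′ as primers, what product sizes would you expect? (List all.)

167 bp, 66 bp

The forward primer ACGCCCGCC matches the top strand at positions 1–9, 102–110.
The reverse primer's reverse complement is CCGGGTACAA, matching at positions 158–167.
Each forward site pairs with the reverse site to give a product ending at position 167: sizes 167, 66 bp.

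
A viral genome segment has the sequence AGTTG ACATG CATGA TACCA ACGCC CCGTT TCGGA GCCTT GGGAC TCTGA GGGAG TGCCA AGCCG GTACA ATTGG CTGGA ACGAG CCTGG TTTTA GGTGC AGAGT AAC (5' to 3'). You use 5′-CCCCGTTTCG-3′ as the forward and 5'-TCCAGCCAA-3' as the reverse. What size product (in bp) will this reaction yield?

Scanning the template, CCCCGTTTCG occurs at positions 24–33; this primer anneals to the bottom strand there with its 3' end pointing downstream.
Reverse complement of the reverse primer: TTGGCTGGA. This occurs on the top strand at positions 72–80.
Product length = (reverse-primer end) − (forward-primer start) + 1 = 80 − 24 + 1 = 57 bp.

57 bp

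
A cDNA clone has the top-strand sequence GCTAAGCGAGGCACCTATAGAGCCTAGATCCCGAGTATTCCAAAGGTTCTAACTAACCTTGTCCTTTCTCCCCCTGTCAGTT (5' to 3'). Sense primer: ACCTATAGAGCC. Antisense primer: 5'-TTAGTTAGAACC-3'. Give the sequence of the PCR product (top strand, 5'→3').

Scanning the template, ACCTATAGAGCC occurs at positions 13–24; this primer anneals to the bottom strand there with its 3' end pointing downstream.
The reverse primer's reverse complement is GGTTCTAACTAA, which matches the template at positions 45–56.
The product is the template from position 13 through 56 (44 bp).

5'-ACCTATAGAGCCTAGATCCCGAGTATTCCAAAGGTTCTAACTAA-3'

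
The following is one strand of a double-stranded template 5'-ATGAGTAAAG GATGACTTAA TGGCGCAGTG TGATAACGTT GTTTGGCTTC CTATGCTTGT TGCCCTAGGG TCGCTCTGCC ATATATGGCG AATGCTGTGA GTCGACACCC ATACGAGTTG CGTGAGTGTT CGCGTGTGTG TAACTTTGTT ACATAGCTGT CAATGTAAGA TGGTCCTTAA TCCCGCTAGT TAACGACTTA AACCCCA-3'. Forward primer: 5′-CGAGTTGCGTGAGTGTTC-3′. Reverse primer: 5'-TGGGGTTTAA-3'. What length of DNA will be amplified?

94 bp

Scanning the template, CGAGTTGCGTGAGTGTTC occurs at positions 114–131; this primer anneals to the bottom strand there with its 3' end pointing downstream.
Taking the reverse complement of TGGGGTTTAA gives TTAAACCCCA, found at positions 198–207 on the template; the primer anneals here to the top strand with its 3' end pointing upstream.
Amplicon spans positions 114–207: 94 bp.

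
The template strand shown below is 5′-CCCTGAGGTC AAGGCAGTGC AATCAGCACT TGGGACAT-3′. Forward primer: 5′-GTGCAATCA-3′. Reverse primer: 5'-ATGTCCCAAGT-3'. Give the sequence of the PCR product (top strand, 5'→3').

5'-GTGCAATCAGCACTTGGGACAT-3'

Forward primer GTGCAATCA is found on the top strand at positions 17–25.
The reverse primer's reverse complement is ACTTGGGACAT, which matches the template at positions 28–38.
The product is the template from position 17 through 38 (22 bp).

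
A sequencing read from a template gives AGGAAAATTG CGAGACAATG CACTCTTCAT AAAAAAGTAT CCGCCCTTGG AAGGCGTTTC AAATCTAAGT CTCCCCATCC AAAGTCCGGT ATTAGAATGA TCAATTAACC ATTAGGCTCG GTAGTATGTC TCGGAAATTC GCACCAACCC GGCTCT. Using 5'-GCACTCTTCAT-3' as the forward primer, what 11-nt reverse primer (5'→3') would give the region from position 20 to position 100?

5'-TCATTCTAATA-3'

The product's 3' end on the top strand is position 100.
The reverse primer anneals to the top strand over positions 90–100, i.e. to TATTAGAATGA.
Its sequence written 5'→3' is the reverse complement: TCATTCTAATA.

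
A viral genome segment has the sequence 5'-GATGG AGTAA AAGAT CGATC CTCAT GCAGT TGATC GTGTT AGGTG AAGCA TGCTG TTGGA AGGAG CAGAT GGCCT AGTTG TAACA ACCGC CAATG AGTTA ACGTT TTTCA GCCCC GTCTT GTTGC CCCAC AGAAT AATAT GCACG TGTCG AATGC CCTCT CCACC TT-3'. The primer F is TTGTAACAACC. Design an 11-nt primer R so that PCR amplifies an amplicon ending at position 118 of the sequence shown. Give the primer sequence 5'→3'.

The forward primer binds at positions 78–88; the product's 3' end on the top strand is position 118.
The reverse primer anneals to the top strand over positions 108–118, i.e. to TCAGCCCCGTC.
Its sequence written 5'→3' is the reverse complement: GACGGGGCTGA.

5'-GACGGGGCTGA-3'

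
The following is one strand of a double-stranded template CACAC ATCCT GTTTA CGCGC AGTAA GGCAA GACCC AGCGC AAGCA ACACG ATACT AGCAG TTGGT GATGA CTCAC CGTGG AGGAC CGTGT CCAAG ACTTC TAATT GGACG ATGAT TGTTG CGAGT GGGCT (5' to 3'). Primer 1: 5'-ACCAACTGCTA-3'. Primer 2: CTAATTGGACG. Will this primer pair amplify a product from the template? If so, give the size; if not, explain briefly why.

Primer 1 (ACCAACTGCTA) has reverse complement TAGCAGTTGGT, which matches the top strand at positions 55–65; primer 1 anneals to the top strand there with its 3' end pointing upstream toward position 55.
Primer 2 (CTAATTGGACG) matches the top strand directly at positions 100–110; it anneals to the bottom strand with its 3' end pointing downstream toward position 110.
The 3' ends diverge (primer 1 extends toward position 1, primer 2 toward position 130), so the primers never converge on a shared product.

No product — the primers' 3' ends point away from each other.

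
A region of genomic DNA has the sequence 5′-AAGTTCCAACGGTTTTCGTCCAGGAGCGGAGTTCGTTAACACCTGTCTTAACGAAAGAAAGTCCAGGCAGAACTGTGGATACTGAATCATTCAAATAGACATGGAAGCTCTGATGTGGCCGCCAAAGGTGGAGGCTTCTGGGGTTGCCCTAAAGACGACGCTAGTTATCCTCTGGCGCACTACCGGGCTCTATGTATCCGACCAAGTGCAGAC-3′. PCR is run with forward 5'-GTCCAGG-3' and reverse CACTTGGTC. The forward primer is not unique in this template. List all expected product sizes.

191 bp, 148 bp

The forward primer GTCCAGG matches the top strand at positions 18–24, 61–67.
The reverse primer's reverse complement is GACCAAGTG, matching at positions 200–208.
Each forward site pairs with the reverse site to give a product ending at position 208: sizes 191, 148 bp.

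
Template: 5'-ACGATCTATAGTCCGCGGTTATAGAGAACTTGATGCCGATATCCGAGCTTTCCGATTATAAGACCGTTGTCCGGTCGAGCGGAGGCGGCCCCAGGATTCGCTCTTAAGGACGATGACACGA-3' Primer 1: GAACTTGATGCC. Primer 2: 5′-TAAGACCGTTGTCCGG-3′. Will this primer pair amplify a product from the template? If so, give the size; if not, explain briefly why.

No product — both primers anneal to the same strand and extend in the same direction.

Primer 1 (GAACTTGATGCC) matches the top strand at positions 26–37 (3' end points downstream).
Primer 2 (TAAGACCGTTGTCCGG) also matches the top strand directly, at positions 59–74 — its reverse complement CCGGACAACGGTCTTA is not present.
Both primers anneal to the bottom strand with 3' ends pointing the same way, so neither can prime synthesis back toward the other.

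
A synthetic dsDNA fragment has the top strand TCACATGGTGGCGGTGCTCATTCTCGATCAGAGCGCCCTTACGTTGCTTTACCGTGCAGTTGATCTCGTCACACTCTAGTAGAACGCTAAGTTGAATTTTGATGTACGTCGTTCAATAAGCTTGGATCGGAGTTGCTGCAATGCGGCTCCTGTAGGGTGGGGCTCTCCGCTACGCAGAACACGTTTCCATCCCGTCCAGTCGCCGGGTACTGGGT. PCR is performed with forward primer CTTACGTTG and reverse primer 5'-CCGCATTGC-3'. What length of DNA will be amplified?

109 bp

Forward primer CTTACGTTG is found on the top strand at positions 38–46.
The reverse primer's reverse complement is GCAATGCGG, which matches the template at positions 138–146.
Amplicon spans positions 38–146: 109 bp.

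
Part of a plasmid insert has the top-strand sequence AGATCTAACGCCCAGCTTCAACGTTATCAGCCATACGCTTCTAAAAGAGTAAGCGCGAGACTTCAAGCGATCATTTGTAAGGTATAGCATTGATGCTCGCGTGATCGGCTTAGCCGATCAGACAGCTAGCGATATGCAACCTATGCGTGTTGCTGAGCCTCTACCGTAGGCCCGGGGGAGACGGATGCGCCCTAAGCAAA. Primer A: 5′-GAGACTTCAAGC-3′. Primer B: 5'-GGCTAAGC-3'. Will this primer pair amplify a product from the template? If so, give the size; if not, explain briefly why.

Yes — a 59 bp product.

Primer A (GAGACTTCAAGC) matches the top strand at positions 57–68; it acts as a forward primer.
Primer B's reverse complement is GCTTAGCC, matching the top strand at positions 108–115; it acts as a reverse primer.
The 3' ends face each other across positions 57–115, giving a 59 bp product.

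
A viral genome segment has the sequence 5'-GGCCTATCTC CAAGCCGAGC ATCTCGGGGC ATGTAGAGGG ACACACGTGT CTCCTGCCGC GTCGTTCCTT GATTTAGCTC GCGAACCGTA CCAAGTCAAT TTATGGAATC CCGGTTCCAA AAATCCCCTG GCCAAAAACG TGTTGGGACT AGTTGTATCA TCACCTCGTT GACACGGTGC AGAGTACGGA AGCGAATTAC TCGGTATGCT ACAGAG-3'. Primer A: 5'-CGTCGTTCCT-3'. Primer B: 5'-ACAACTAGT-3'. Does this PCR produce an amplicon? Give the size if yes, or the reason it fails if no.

Primer A (CGTCGTTCCT) matches the top strand at positions 60–69; it acts as a forward primer.
Primer B's reverse complement is ACTAGTTGT, matching the top strand at positions 148–156; it acts as a reverse primer.
The 3' ends face each other across positions 60–156, giving a 97 bp product.

Yes — a 97 bp product.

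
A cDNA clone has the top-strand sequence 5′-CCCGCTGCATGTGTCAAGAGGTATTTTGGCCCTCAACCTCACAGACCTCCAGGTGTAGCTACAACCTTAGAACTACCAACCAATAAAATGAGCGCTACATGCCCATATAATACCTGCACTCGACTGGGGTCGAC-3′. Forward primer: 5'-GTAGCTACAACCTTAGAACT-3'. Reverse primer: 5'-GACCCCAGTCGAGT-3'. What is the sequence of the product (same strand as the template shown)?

5'-GTAGCTACAACCTTAGAACTACCAACCAATAAAATGAGCGCTACATGCCCATATAATACCTGCACTCGACTGGGGTC-3'

Scanning the template, GTAGCTACAACCTTAGAACT occurs at positions 55–74; this primer anneals to the bottom strand there with its 3' end pointing downstream.
Reverse complement of the reverse primer: ACTCGACTGGGGTC. This occurs on the top strand at positions 118–131.
The product is the template from position 55 through 131 (77 bp).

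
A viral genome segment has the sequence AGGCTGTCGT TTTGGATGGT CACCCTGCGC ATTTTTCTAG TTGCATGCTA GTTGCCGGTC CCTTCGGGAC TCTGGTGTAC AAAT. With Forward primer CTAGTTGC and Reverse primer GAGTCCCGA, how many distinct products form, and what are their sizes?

Two products: 36 bp, 25 bp

The forward primer CTAGTTGC matches the top strand at positions 37–44, 48–55.
The reverse primer's reverse complement is TCGGGACTC, matching at positions 64–72.
Each forward site pairs with the reverse site to give a product ending at position 72: sizes 36, 25 bp.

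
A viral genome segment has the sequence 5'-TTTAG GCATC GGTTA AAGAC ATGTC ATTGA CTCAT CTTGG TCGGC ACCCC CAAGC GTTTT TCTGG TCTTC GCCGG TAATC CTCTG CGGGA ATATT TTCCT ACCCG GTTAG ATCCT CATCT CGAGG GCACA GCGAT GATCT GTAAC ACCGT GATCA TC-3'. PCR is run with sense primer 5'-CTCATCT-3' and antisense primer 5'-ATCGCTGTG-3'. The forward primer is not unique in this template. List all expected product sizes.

The forward primer CTCATCT matches the top strand at positions 31–37, 114–120.
The reverse primer's reverse complement is CACAGCGAT, matching at positions 127–135.
Each forward site pairs with the reverse site to give a product ending at position 135: sizes 105, 22 bp.

105 bp, 22 bp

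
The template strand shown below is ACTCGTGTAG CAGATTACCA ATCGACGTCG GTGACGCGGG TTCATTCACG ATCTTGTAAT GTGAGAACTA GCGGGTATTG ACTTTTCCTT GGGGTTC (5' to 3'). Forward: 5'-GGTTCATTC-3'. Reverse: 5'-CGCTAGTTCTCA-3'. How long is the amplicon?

The forward primer matches the template at positions 39–47.
Taking the reverse complement of CGCTAGTTCTCA gives TGAGAACTAGCG, found at positions 62–73 on the template; the primer anneals here to the top strand with its 3' end pointing upstream.
The product runs from position 39 to position 73, so its length is 73 − 39 + 1 = 35 bp.

35 bp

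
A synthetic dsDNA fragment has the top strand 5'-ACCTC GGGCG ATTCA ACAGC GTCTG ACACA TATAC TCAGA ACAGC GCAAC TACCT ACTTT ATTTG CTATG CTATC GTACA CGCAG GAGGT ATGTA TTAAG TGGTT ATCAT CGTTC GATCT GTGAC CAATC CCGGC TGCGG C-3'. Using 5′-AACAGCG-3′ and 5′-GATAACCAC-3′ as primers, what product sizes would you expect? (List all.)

94 bp, 69 bp

The forward primer AACAGCG matches the top strand at positions 15–21, 40–46.
The reverse primer's reverse complement is GTGGTTATC, matching at positions 100–108.
Each forward site pairs with the reverse site to give a product ending at position 108: sizes 94, 69 bp.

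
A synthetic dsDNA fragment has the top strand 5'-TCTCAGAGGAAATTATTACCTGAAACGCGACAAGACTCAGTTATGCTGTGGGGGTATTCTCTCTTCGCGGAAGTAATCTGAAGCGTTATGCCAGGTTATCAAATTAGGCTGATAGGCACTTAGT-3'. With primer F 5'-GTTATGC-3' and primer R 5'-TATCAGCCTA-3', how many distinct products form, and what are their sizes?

The forward primer GTTATGC matches the top strand at positions 40–46, 85–91.
The reverse primer's reverse complement is TAGGCTGATA, matching at positions 105–114.
Each forward site pairs with the reverse site to give a product ending at position 114: sizes 75, 30 bp.

Two products: 75 bp, 30 bp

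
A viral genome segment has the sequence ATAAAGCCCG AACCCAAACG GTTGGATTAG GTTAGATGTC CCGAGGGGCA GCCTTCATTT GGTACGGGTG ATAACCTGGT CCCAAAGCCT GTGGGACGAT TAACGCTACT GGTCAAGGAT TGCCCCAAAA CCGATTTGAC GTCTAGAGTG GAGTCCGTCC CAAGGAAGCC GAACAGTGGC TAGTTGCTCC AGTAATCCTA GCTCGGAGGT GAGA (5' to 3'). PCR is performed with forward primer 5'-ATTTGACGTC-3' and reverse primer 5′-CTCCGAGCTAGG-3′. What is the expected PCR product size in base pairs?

75 bp

Scanning the template, ATTTGACGTC occurs at positions 134–143; this primer anneals to the bottom strand there with its 3' end pointing downstream.
The reverse primer's reverse complement is CCTAGCTCGGAG, which matches the template at positions 197–208.
The product runs from position 134 to position 208, so its length is 208 − 134 + 1 = 75 bp.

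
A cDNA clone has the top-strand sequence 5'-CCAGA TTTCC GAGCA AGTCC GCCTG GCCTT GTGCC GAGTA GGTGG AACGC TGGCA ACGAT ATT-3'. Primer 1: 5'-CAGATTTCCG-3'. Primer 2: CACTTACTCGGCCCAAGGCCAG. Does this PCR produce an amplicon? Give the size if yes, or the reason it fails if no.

No product — primer 2 has no binding site in the template.

Primer 2 (CACTTACTCGGCCCAAGGCCAG) does not match the top strand, and its reverse complement CTGGCCTTGGGCCGAGTAAGTG does not match either.
With no annealing site for primer 2, no amplification occurs.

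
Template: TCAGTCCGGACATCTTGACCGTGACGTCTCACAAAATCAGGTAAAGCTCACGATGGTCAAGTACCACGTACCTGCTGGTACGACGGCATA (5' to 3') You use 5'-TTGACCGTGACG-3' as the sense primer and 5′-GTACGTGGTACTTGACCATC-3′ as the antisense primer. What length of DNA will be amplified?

Forward primer TTGACCGTGACG is found on the top strand at positions 15–26.
The reverse primer's reverse complement is GATGGTCAAGTACCACGTAC, which matches the template at positions 52–71.
Amplicon spans positions 15–71: 57 bp.

57 bp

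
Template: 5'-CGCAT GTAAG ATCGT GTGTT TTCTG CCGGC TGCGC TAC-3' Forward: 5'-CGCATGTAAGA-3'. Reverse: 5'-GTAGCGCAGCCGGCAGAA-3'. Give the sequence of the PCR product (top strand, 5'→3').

5'-CGCATGTAAGATCGTGTGTTTTCTGCCGGCTGCGCTAC-3'

The forward primer matches the template at positions 1–11.
The reverse primer's reverse complement is TTCTGCCGGCTGCGCTAC, which matches the template at positions 21–38.
The product is the template from position 1 through 38 (38 bp).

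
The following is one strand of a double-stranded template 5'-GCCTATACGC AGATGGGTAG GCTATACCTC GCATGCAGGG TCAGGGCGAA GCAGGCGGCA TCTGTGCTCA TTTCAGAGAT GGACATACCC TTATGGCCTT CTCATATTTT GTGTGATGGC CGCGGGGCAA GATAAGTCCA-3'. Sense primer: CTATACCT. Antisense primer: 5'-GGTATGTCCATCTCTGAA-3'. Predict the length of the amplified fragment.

The forward primer matches the template at positions 22–29.
Reverse complement of the reverse primer: TTCAGAGATGGACATACC. This occurs on the top strand at positions 72–89.
Amplicon spans positions 22–89: 68 bp.

68 bp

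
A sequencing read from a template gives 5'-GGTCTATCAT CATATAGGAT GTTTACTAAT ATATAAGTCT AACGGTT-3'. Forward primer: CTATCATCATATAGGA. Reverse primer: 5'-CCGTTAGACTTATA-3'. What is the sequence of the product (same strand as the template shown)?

Scanning the template, CTATCATCATATAGGA occurs at positions 4–19; this primer anneals to the bottom strand there with its 3' end pointing downstream.
Taking the reverse complement of CCGTTAGACTTATA gives TATAAGTCTAACGG, found at positions 32–45 on the template; the primer anneals here to the top strand with its 3' end pointing upstream.
The product is the template from position 4 through 45 (42 bp).

5'-CTATCATCATATAGGATGTTTACTAATATATAAGTCTAACGG-3'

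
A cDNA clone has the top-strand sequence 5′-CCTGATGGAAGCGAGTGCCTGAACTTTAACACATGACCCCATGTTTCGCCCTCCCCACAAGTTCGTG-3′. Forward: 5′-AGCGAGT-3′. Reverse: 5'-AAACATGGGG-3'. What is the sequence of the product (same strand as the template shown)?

The forward primer matches the template at positions 10–16.
The reverse primer's reverse complement is CCCCATGTTT, which matches the template at positions 37–46.
The product is the template from position 10 through 46 (37 bp).

5'-AGCGAGTGCCTGAACTTTAACACATGACCCCATGTTT-3'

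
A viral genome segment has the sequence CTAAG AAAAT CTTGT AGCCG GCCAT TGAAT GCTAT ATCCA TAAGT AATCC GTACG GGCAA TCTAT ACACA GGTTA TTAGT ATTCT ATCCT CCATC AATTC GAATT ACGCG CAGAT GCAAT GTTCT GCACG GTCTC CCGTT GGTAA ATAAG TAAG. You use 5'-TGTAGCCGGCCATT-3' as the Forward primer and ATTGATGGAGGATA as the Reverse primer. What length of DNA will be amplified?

86 bp

The forward primer matches the template at positions 13–26.
Reverse complement of the reverse primer: TATCCTCCATCAAT. This occurs on the top strand at positions 85–98.
Amplicon spans positions 13–98: 86 bp.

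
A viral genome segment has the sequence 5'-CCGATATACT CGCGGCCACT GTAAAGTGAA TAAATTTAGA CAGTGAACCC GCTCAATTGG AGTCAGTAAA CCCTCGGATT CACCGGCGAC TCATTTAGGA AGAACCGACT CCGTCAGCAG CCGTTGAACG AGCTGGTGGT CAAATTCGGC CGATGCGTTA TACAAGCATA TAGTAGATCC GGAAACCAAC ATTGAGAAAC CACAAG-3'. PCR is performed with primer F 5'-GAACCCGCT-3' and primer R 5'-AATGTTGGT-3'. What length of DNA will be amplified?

Scanning the template, GAACCCGCT occurs at positions 45–53; this primer anneals to the bottom strand there with its 3' end pointing downstream.
Taking the reverse complement of AATGTTGGT gives ACCAACATT, found at positions 185–193 on the template; the primer anneals here to the top strand with its 3' end pointing upstream.
Product length = (reverse-primer end) − (forward-primer start) + 1 = 193 − 45 + 1 = 149 bp.

149 bp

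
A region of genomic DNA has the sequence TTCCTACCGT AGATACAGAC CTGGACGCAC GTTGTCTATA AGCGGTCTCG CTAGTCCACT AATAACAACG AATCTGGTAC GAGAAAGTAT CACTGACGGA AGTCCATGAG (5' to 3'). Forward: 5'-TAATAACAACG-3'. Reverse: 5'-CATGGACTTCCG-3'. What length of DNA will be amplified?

Forward primer TAATAACAACG is found on the top strand at positions 60–70.
Reverse complement of the reverse primer: CGGAAGTCCATG. This occurs on the top strand at positions 97–108.
Product length = (reverse-primer end) − (forward-primer start) + 1 = 108 − 60 + 1 = 49 bp.

49 bp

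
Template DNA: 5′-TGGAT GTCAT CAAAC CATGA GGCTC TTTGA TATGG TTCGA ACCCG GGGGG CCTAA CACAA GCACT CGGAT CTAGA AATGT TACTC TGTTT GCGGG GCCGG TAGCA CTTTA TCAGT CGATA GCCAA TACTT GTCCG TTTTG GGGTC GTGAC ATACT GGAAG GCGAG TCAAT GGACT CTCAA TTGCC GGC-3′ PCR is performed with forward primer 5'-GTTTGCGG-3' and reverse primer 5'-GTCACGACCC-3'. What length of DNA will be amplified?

64 bp

Forward primer GTTTGCGG is found on the top strand at positions 87–94.
Taking the reverse complement of GTCACGACCC gives GGGTCGTGAC, found at positions 141–150 on the template; the primer anneals here to the top strand with its 3' end pointing upstream.
Product length = (reverse-primer end) − (forward-primer start) + 1 = 150 − 87 + 1 = 64 bp.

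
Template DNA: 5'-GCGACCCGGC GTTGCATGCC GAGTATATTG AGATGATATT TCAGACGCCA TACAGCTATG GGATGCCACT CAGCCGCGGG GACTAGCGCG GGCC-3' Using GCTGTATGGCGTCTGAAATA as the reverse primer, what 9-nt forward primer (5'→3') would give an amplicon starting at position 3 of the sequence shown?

The reverse primer's reverse complement TATTTCAGACGCCATACAGC matches the template at positions 37–56; the product starts at position 3.
The forward primer is identical to the top strand over positions 3–11: GACCCGGCG.

5'-GACCCGGCG-3'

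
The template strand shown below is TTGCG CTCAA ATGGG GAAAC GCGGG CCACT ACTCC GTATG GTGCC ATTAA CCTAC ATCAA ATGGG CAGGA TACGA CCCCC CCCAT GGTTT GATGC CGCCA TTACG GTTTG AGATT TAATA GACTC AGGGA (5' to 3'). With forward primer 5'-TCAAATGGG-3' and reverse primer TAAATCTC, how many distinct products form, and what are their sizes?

The forward primer TCAAATGGG matches the top strand at positions 7–15, 57–65.
The reverse primer's reverse complement is GAGATTTA, matching at positions 110–117.
Each forward site pairs with the reverse site to give a product ending at position 117: sizes 111, 61 bp.

Two products: 111 bp, 61 bp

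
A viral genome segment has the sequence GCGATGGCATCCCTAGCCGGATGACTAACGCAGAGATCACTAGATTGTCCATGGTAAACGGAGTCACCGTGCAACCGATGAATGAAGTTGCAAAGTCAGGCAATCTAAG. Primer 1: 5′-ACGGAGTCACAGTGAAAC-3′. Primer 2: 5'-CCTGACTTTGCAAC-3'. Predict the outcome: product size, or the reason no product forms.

Primer 1 (ACGGAGTCACAGTGAAAC) does not match the top strand, and its reverse complement GTTTCACTGTGACTCCGT does not match either.
With no annealing site for primer 1, no amplification occurs.

No product — primer 1 has no binding site in the template.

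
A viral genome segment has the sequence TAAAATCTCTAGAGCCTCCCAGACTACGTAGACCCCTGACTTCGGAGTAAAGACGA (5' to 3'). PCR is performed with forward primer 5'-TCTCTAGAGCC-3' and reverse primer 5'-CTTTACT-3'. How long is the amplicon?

The forward primer matches the template at positions 6–16.
Reverse complement of the reverse primer: AGTAAAG. This occurs on the top strand at positions 46–52.
Product length = (reverse-primer end) − (forward-primer start) + 1 = 52 − 6 + 1 = 47 bp.

47 bp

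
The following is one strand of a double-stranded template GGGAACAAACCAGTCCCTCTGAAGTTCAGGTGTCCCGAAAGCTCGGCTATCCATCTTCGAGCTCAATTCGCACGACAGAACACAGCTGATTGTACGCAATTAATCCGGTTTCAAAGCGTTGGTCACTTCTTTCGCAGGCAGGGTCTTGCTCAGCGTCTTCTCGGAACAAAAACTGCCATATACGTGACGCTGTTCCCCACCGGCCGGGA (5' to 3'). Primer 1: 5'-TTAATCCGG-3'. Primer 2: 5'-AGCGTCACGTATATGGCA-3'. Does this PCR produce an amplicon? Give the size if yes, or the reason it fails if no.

Yes — a 92 bp product.

Primer 1 (TTAATCCGG) matches the top strand at positions 100–108; it acts as a forward primer.
Primer 2's reverse complement is TGCCATATACGTGACGCT, matching the top strand at positions 174–191; it acts as a reverse primer.
The 3' ends face each other across positions 100–191, giving a 92 bp product.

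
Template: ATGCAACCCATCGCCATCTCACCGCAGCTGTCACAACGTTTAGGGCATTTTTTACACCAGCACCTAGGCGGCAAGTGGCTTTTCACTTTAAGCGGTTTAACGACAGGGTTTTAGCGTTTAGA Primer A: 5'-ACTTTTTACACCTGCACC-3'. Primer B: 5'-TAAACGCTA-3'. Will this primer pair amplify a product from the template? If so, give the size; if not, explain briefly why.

No product — primer A has no binding site in the template.

Primer A (ACTTTTTACACCTGCACC) does not match the top strand, and its reverse complement GGTGCAGGTGTAAAAAGT does not match either.
With no annealing site for primer A, no amplification occurs.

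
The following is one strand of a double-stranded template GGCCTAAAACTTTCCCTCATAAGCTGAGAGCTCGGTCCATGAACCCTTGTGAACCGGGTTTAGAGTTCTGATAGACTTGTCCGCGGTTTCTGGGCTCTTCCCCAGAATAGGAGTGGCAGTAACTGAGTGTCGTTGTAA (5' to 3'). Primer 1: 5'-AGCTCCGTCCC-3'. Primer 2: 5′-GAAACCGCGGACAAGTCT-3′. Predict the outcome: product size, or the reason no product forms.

No product — primer 1 has no binding site in the template.

Primer 1 (AGCTCCGTCCC) does not match the top strand, and its reverse complement GGGACGGAGCT does not match either.
With no annealing site for primer 1, no amplification occurs.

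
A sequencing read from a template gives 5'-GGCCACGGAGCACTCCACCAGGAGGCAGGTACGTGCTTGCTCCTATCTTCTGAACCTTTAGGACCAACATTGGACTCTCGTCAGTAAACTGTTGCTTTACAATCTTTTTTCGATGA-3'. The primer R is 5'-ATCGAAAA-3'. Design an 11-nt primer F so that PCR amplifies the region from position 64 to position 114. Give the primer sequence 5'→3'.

The reverse primer's reverse complement TTTTCGAT matches the template at positions 107–114; the product starts at position 64.
The forward primer is identical to the top strand over positions 64–74: CCAACATTGGA.

5'-CCAACATTGGA-3'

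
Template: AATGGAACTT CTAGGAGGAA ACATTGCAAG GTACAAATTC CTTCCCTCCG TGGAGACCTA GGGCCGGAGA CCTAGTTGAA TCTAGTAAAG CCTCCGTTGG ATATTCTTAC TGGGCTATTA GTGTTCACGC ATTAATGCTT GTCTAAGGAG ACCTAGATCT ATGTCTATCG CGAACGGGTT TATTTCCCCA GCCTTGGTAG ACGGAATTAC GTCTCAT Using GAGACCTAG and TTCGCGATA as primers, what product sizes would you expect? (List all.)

122 bp, 108 bp, 27 bp

The forward primer GAGACCTAG matches the top strand at positions 53–61, 67–75, 148–156.
The reverse primer's reverse complement is TATCGCGAA, matching at positions 166–174.
Each forward site pairs with the reverse site to give a product ending at position 174: sizes 122, 108, 27 bp.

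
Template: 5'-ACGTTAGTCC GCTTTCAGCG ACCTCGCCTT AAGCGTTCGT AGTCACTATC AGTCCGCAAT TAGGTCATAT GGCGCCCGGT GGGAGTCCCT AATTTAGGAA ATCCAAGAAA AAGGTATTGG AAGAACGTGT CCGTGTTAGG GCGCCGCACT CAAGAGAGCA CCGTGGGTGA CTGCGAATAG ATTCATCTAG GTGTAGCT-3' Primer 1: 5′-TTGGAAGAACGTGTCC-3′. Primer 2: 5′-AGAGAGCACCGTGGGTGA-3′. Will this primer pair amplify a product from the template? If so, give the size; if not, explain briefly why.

Primer 1 (TTGGAAGAACGTGTCC) matches the top strand at positions 117–132 (3' end points downstream).
Primer 2 (AGAGAGCACCGTGGGTGA) also matches the top strand directly, at positions 153–170 — its reverse complement TCACCCACGGTGCTCTCT is not present.
Both primers anneal to the bottom strand with 3' ends pointing the same way, so neither can prime synthesis back toward the other.

No product — both primers anneal to the same strand and extend in the same direction.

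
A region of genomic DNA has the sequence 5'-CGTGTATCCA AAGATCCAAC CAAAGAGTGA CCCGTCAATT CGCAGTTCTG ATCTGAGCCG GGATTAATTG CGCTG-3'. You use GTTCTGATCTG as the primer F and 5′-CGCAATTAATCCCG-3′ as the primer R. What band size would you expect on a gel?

28 bp

Forward primer GTTCTGATCTG is found on the top strand at positions 45–55.
Reverse complement of the reverse primer: CGGGATTAATTGCG. This occurs on the top strand at positions 59–72.
Product length = (reverse-primer end) − (forward-primer start) + 1 = 72 − 45 + 1 = 28 bp.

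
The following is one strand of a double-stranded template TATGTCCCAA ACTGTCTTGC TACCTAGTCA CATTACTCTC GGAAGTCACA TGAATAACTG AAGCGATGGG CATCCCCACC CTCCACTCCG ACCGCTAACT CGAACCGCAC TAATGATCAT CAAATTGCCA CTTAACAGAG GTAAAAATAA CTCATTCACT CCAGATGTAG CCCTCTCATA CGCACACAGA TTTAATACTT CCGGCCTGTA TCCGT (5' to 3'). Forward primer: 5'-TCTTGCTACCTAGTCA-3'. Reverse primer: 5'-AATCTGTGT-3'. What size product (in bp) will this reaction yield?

Forward primer TCTTGCTACCTAGTCA is found on the top strand at positions 15–30.
The reverse primer's reverse complement is ACACAGATT, which matches the template at positions 184–192.
Amplicon spans positions 15–192: 178 bp.

178 bp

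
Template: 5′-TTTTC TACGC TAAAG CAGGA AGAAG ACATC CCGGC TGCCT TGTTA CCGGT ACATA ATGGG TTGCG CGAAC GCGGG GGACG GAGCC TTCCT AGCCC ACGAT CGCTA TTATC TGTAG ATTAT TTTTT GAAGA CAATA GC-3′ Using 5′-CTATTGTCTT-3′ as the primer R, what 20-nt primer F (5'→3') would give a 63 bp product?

The reverse primer's reverse complement AAGACAATAG matches the template at positions 127–136, so the product ends at position 136.
A 63 bp product then starts at position 136 − 63 + 1 = 74.
The forward primer is identical to the top strand there: GGGGACGGAGCCTTCCTAGC.

5'-GGGGACGGAGCCTTCCTAGC-3'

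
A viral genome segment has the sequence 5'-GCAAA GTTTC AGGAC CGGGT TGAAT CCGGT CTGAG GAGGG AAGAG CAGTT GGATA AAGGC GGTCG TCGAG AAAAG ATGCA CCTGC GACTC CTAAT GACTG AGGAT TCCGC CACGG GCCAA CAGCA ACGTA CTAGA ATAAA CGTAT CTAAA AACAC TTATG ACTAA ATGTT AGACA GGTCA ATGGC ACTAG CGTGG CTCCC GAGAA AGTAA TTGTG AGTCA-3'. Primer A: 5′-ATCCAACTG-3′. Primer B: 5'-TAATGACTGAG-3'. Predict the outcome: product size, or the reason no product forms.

No product — the primers' 3' ends point away from each other.

Primer A (ATCCAACTG) has reverse complement CAGTTGGAT, which matches the top strand at positions 46–54; primer A anneals to the top strand there with its 3' end pointing upstream toward position 46.
Primer B (TAATGACTGAG) matches the top strand directly at positions 92–102; it anneals to the bottom strand with its 3' end pointing downstream toward position 102.
The 3' ends diverge (primer A extends toward position 1, primer B toward position 220), so the primers never converge on a shared product.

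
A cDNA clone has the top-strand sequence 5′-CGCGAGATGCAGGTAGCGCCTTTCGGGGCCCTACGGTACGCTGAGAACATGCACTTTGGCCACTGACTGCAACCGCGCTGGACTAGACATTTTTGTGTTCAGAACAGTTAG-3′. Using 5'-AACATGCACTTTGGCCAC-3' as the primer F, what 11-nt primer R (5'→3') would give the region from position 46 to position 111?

5'-CTAACTGTTCT-3'

The product's 3' end on the top strand is position 111.
The reverse primer anneals to the top strand over positions 101–111, i.e. to AGAACAGTTAG.
Its sequence written 5'→3' is the reverse complement: CTAACTGTTCT.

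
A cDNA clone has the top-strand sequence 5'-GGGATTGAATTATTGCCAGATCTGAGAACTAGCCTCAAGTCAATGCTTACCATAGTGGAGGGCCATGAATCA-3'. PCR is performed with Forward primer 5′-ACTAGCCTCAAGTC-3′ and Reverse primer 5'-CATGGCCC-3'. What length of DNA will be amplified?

40 bp

Scanning the template, ACTAGCCTCAAGTC occurs at positions 28–41; this primer anneals to the bottom strand there with its 3' end pointing downstream.
The reverse primer's reverse complement is GGGCCATG, which matches the template at positions 60–67.
The product runs from position 28 to position 67, so its length is 67 − 28 + 1 = 40 bp.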